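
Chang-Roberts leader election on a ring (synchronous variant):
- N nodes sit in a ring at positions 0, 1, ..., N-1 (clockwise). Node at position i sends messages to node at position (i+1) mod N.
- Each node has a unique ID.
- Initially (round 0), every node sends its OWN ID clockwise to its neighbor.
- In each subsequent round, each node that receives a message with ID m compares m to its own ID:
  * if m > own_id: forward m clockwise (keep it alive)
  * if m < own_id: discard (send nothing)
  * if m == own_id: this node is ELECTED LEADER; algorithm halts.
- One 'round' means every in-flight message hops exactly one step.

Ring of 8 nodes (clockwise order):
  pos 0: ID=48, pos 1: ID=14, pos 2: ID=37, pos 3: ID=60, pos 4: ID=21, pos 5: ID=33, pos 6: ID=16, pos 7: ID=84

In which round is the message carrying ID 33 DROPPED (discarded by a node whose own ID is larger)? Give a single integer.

Answer: 2

Derivation:
Round 1: pos1(id14) recv 48: fwd; pos2(id37) recv 14: drop; pos3(id60) recv 37: drop; pos4(id21) recv 60: fwd; pos5(id33) recv 21: drop; pos6(id16) recv 33: fwd; pos7(id84) recv 16: drop; pos0(id48) recv 84: fwd
Round 2: pos2(id37) recv 48: fwd; pos5(id33) recv 60: fwd; pos7(id84) recv 33: drop; pos1(id14) recv 84: fwd
Round 3: pos3(id60) recv 48: drop; pos6(id16) recv 60: fwd; pos2(id37) recv 84: fwd
Round 4: pos7(id84) recv 60: drop; pos3(id60) recv 84: fwd
Round 5: pos4(id21) recv 84: fwd
Round 6: pos5(id33) recv 84: fwd
Round 7: pos6(id16) recv 84: fwd
Round 8: pos7(id84) recv 84: ELECTED
Message ID 33 originates at pos 5; dropped at pos 7 in round 2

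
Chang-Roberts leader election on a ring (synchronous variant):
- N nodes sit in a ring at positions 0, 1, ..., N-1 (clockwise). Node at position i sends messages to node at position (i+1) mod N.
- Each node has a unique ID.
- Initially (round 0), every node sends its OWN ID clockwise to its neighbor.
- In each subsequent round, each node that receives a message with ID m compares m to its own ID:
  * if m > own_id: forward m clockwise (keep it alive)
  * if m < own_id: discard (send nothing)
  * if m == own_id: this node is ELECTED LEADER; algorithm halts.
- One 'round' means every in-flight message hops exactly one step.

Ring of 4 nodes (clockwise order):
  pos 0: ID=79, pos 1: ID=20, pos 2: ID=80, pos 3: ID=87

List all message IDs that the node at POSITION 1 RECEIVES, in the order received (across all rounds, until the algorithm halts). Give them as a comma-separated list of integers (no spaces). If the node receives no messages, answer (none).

Answer: 79,87

Derivation:
Round 1: pos1(id20) recv 79: fwd; pos2(id80) recv 20: drop; pos3(id87) recv 80: drop; pos0(id79) recv 87: fwd
Round 2: pos2(id80) recv 79: drop; pos1(id20) recv 87: fwd
Round 3: pos2(id80) recv 87: fwd
Round 4: pos3(id87) recv 87: ELECTED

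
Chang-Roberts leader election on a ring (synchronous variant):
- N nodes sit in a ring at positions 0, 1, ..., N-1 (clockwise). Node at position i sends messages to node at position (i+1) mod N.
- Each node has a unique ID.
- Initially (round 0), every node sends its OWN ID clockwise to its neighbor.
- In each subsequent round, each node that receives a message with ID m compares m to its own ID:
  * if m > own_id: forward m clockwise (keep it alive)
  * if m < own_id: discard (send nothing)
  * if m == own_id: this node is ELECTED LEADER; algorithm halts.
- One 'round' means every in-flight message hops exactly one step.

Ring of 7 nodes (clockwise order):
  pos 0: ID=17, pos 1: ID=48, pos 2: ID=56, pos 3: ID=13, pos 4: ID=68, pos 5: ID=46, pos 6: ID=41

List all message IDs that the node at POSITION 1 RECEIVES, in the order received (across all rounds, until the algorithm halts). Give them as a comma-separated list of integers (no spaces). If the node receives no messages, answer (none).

Answer: 17,41,46,68

Derivation:
Round 1: pos1(id48) recv 17: drop; pos2(id56) recv 48: drop; pos3(id13) recv 56: fwd; pos4(id68) recv 13: drop; pos5(id46) recv 68: fwd; pos6(id41) recv 46: fwd; pos0(id17) recv 41: fwd
Round 2: pos4(id68) recv 56: drop; pos6(id41) recv 68: fwd; pos0(id17) recv 46: fwd; pos1(id48) recv 41: drop
Round 3: pos0(id17) recv 68: fwd; pos1(id48) recv 46: drop
Round 4: pos1(id48) recv 68: fwd
Round 5: pos2(id56) recv 68: fwd
Round 6: pos3(id13) recv 68: fwd
Round 7: pos4(id68) recv 68: ELECTED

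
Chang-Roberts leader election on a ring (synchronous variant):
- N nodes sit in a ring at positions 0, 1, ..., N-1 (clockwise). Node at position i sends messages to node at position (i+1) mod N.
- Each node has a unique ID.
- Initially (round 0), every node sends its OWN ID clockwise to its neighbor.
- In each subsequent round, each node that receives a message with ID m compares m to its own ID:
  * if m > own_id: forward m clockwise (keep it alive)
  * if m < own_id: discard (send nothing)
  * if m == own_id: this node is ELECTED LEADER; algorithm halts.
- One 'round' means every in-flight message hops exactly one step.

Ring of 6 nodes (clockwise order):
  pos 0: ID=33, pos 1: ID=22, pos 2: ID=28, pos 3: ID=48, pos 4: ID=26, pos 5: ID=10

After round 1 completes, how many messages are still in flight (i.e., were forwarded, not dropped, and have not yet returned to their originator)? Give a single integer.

Answer: 3

Derivation:
Round 1: pos1(id22) recv 33: fwd; pos2(id28) recv 22: drop; pos3(id48) recv 28: drop; pos4(id26) recv 48: fwd; pos5(id10) recv 26: fwd; pos0(id33) recv 10: drop
After round 1: 3 messages still in flight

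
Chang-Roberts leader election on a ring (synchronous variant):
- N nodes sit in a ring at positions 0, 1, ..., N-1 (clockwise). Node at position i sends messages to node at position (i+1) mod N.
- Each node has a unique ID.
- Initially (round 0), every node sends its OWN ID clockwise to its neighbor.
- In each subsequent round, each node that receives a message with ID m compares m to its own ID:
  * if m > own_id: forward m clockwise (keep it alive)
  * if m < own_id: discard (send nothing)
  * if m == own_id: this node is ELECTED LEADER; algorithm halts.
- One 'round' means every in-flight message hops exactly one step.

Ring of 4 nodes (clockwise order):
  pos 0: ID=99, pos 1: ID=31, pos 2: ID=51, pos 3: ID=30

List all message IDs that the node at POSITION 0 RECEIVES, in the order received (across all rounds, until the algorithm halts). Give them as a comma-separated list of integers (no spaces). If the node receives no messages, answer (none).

Round 1: pos1(id31) recv 99: fwd; pos2(id51) recv 31: drop; pos3(id30) recv 51: fwd; pos0(id99) recv 30: drop
Round 2: pos2(id51) recv 99: fwd; pos0(id99) recv 51: drop
Round 3: pos3(id30) recv 99: fwd
Round 4: pos0(id99) recv 99: ELECTED

Answer: 30,51,99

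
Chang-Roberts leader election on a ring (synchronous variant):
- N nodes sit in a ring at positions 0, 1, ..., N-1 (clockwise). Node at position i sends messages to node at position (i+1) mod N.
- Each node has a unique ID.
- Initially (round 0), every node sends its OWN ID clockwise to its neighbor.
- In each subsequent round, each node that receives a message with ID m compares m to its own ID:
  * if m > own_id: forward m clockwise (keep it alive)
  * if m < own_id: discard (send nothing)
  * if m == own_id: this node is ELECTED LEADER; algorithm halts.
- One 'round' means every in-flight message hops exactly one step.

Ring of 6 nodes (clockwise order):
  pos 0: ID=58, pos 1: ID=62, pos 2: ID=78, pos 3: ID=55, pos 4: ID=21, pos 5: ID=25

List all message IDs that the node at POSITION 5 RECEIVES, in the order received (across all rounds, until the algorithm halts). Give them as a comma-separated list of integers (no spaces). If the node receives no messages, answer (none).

Round 1: pos1(id62) recv 58: drop; pos2(id78) recv 62: drop; pos3(id55) recv 78: fwd; pos4(id21) recv 55: fwd; pos5(id25) recv 21: drop; pos0(id58) recv 25: drop
Round 2: pos4(id21) recv 78: fwd; pos5(id25) recv 55: fwd
Round 3: pos5(id25) recv 78: fwd; pos0(id58) recv 55: drop
Round 4: pos0(id58) recv 78: fwd
Round 5: pos1(id62) recv 78: fwd
Round 6: pos2(id78) recv 78: ELECTED

Answer: 21,55,78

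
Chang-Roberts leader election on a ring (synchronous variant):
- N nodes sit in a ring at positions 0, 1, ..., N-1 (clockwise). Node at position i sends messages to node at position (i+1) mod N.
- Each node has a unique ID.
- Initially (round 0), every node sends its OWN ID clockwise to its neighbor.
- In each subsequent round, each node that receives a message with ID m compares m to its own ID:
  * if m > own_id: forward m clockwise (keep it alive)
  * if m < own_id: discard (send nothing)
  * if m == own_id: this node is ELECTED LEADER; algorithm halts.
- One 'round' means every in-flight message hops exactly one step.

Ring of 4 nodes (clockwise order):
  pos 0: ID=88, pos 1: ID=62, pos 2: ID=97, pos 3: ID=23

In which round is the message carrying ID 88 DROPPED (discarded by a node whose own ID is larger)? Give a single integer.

Answer: 2

Derivation:
Round 1: pos1(id62) recv 88: fwd; pos2(id97) recv 62: drop; pos3(id23) recv 97: fwd; pos0(id88) recv 23: drop
Round 2: pos2(id97) recv 88: drop; pos0(id88) recv 97: fwd
Round 3: pos1(id62) recv 97: fwd
Round 4: pos2(id97) recv 97: ELECTED
Message ID 88 originates at pos 0; dropped at pos 2 in round 2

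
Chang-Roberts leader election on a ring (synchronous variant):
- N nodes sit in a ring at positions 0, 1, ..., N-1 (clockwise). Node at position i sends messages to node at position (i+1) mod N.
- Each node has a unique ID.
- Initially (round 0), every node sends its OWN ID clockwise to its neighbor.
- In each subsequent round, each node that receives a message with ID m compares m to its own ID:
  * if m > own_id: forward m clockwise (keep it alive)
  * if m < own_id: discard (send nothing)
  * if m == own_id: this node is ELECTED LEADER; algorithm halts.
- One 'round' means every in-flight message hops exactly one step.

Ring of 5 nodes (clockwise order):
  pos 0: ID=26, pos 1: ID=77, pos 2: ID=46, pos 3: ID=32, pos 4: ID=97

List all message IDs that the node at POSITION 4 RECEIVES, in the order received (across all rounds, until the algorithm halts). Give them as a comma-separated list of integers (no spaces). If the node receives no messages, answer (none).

Round 1: pos1(id77) recv 26: drop; pos2(id46) recv 77: fwd; pos3(id32) recv 46: fwd; pos4(id97) recv 32: drop; pos0(id26) recv 97: fwd
Round 2: pos3(id32) recv 77: fwd; pos4(id97) recv 46: drop; pos1(id77) recv 97: fwd
Round 3: pos4(id97) recv 77: drop; pos2(id46) recv 97: fwd
Round 4: pos3(id32) recv 97: fwd
Round 5: pos4(id97) recv 97: ELECTED

Answer: 32,46,77,97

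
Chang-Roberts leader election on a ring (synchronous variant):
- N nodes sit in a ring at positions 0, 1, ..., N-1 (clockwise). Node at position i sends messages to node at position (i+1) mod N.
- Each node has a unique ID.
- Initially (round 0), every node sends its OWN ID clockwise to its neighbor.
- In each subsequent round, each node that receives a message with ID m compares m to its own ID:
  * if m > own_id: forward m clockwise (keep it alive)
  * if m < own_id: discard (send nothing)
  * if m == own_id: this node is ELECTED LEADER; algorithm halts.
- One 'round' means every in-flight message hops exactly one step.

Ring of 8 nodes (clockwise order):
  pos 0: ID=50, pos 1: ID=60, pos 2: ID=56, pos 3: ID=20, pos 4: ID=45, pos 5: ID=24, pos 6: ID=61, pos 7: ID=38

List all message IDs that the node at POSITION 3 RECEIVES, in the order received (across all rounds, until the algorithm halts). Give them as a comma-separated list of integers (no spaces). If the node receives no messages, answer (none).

Round 1: pos1(id60) recv 50: drop; pos2(id56) recv 60: fwd; pos3(id20) recv 56: fwd; pos4(id45) recv 20: drop; pos5(id24) recv 45: fwd; pos6(id61) recv 24: drop; pos7(id38) recv 61: fwd; pos0(id50) recv 38: drop
Round 2: pos3(id20) recv 60: fwd; pos4(id45) recv 56: fwd; pos6(id61) recv 45: drop; pos0(id50) recv 61: fwd
Round 3: pos4(id45) recv 60: fwd; pos5(id24) recv 56: fwd; pos1(id60) recv 61: fwd
Round 4: pos5(id24) recv 60: fwd; pos6(id61) recv 56: drop; pos2(id56) recv 61: fwd
Round 5: pos6(id61) recv 60: drop; pos3(id20) recv 61: fwd
Round 6: pos4(id45) recv 61: fwd
Round 7: pos5(id24) recv 61: fwd
Round 8: pos6(id61) recv 61: ELECTED

Answer: 56,60,61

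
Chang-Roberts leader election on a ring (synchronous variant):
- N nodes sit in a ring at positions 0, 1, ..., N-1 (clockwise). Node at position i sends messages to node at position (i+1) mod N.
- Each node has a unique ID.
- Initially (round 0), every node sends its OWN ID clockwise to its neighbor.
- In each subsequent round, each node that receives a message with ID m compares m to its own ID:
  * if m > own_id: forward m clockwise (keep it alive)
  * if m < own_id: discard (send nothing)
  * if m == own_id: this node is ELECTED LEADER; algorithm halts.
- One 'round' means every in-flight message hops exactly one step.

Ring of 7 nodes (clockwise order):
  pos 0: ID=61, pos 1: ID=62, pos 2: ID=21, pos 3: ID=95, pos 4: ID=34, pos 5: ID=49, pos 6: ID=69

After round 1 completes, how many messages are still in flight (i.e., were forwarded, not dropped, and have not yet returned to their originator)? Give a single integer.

Round 1: pos1(id62) recv 61: drop; pos2(id21) recv 62: fwd; pos3(id95) recv 21: drop; pos4(id34) recv 95: fwd; pos5(id49) recv 34: drop; pos6(id69) recv 49: drop; pos0(id61) recv 69: fwd
After round 1: 3 messages still in flight

Answer: 3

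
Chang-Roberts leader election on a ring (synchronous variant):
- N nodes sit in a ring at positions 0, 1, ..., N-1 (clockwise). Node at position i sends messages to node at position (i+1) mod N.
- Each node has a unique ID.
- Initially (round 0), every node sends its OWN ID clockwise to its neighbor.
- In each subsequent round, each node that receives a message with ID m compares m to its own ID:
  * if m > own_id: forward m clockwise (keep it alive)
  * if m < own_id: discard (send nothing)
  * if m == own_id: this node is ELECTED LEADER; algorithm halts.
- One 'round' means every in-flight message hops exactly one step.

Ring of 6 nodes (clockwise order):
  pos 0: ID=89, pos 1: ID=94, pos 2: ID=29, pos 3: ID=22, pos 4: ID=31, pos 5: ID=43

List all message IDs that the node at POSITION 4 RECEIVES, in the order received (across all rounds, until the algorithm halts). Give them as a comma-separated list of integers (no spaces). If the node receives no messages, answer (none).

Answer: 22,29,94

Derivation:
Round 1: pos1(id94) recv 89: drop; pos2(id29) recv 94: fwd; pos3(id22) recv 29: fwd; pos4(id31) recv 22: drop; pos5(id43) recv 31: drop; pos0(id89) recv 43: drop
Round 2: pos3(id22) recv 94: fwd; pos4(id31) recv 29: drop
Round 3: pos4(id31) recv 94: fwd
Round 4: pos5(id43) recv 94: fwd
Round 5: pos0(id89) recv 94: fwd
Round 6: pos1(id94) recv 94: ELECTED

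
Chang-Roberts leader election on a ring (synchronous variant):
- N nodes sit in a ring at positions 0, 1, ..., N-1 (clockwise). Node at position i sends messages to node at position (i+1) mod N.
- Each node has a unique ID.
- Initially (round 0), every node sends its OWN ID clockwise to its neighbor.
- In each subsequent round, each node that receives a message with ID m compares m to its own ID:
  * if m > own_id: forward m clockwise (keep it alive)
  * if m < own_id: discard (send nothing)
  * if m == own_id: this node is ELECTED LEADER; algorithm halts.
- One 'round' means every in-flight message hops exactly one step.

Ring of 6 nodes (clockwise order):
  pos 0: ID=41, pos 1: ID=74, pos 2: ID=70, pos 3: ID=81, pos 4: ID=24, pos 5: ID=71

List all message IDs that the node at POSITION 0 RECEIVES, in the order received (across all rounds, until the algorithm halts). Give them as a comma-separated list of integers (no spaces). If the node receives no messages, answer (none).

Round 1: pos1(id74) recv 41: drop; pos2(id70) recv 74: fwd; pos3(id81) recv 70: drop; pos4(id24) recv 81: fwd; pos5(id71) recv 24: drop; pos0(id41) recv 71: fwd
Round 2: pos3(id81) recv 74: drop; pos5(id71) recv 81: fwd; pos1(id74) recv 71: drop
Round 3: pos0(id41) recv 81: fwd
Round 4: pos1(id74) recv 81: fwd
Round 5: pos2(id70) recv 81: fwd
Round 6: pos3(id81) recv 81: ELECTED

Answer: 71,81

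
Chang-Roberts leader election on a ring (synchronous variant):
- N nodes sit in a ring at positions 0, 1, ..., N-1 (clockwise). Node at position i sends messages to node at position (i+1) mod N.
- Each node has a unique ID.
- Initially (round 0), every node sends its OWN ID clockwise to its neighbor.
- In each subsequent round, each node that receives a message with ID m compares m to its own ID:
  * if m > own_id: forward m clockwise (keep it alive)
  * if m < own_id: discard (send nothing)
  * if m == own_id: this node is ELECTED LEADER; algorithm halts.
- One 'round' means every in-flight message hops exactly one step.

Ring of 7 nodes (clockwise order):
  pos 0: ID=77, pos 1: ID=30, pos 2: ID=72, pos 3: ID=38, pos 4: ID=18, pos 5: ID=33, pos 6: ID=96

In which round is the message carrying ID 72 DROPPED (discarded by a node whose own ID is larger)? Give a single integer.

Round 1: pos1(id30) recv 77: fwd; pos2(id72) recv 30: drop; pos3(id38) recv 72: fwd; pos4(id18) recv 38: fwd; pos5(id33) recv 18: drop; pos6(id96) recv 33: drop; pos0(id77) recv 96: fwd
Round 2: pos2(id72) recv 77: fwd; pos4(id18) recv 72: fwd; pos5(id33) recv 38: fwd; pos1(id30) recv 96: fwd
Round 3: pos3(id38) recv 77: fwd; pos5(id33) recv 72: fwd; pos6(id96) recv 38: drop; pos2(id72) recv 96: fwd
Round 4: pos4(id18) recv 77: fwd; pos6(id96) recv 72: drop; pos3(id38) recv 96: fwd
Round 5: pos5(id33) recv 77: fwd; pos4(id18) recv 96: fwd
Round 6: pos6(id96) recv 77: drop; pos5(id33) recv 96: fwd
Round 7: pos6(id96) recv 96: ELECTED
Message ID 72 originates at pos 2; dropped at pos 6 in round 4

Answer: 4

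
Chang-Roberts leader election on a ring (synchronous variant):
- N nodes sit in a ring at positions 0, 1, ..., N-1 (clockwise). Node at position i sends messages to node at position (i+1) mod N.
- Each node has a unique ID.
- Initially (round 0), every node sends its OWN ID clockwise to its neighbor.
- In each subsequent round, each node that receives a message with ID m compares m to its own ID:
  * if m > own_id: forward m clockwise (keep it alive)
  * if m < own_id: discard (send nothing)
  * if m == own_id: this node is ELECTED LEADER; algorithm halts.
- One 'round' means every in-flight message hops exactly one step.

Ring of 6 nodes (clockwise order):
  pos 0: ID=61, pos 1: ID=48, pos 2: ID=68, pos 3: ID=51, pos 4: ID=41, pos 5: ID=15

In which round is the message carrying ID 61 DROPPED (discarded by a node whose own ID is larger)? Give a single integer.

Answer: 2

Derivation:
Round 1: pos1(id48) recv 61: fwd; pos2(id68) recv 48: drop; pos3(id51) recv 68: fwd; pos4(id41) recv 51: fwd; pos5(id15) recv 41: fwd; pos0(id61) recv 15: drop
Round 2: pos2(id68) recv 61: drop; pos4(id41) recv 68: fwd; pos5(id15) recv 51: fwd; pos0(id61) recv 41: drop
Round 3: pos5(id15) recv 68: fwd; pos0(id61) recv 51: drop
Round 4: pos0(id61) recv 68: fwd
Round 5: pos1(id48) recv 68: fwd
Round 6: pos2(id68) recv 68: ELECTED
Message ID 61 originates at pos 0; dropped at pos 2 in round 2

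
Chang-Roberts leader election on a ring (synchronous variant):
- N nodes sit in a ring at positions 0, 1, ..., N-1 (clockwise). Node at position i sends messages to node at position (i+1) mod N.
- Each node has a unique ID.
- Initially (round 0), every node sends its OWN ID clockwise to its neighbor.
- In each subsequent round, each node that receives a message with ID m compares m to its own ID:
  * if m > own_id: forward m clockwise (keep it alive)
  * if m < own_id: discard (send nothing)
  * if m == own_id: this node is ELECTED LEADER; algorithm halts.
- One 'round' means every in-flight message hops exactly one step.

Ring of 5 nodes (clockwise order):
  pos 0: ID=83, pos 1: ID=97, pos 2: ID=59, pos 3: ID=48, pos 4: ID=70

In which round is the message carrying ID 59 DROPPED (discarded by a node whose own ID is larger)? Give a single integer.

Round 1: pos1(id97) recv 83: drop; pos2(id59) recv 97: fwd; pos3(id48) recv 59: fwd; pos4(id70) recv 48: drop; pos0(id83) recv 70: drop
Round 2: pos3(id48) recv 97: fwd; pos4(id70) recv 59: drop
Round 3: pos4(id70) recv 97: fwd
Round 4: pos0(id83) recv 97: fwd
Round 5: pos1(id97) recv 97: ELECTED
Message ID 59 originates at pos 2; dropped at pos 4 in round 2

Answer: 2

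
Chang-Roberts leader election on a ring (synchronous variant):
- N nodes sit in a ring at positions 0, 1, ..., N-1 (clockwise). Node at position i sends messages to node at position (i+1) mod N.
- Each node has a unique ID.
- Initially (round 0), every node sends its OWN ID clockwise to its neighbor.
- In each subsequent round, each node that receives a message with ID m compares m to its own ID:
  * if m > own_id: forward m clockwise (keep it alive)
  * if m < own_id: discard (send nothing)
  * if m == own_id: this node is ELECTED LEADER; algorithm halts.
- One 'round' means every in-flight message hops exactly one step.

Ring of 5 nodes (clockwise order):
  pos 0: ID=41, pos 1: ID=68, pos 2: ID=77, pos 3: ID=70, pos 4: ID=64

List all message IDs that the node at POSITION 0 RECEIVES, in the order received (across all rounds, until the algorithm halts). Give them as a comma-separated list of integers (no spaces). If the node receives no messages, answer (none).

Answer: 64,70,77

Derivation:
Round 1: pos1(id68) recv 41: drop; pos2(id77) recv 68: drop; pos3(id70) recv 77: fwd; pos4(id64) recv 70: fwd; pos0(id41) recv 64: fwd
Round 2: pos4(id64) recv 77: fwd; pos0(id41) recv 70: fwd; pos1(id68) recv 64: drop
Round 3: pos0(id41) recv 77: fwd; pos1(id68) recv 70: fwd
Round 4: pos1(id68) recv 77: fwd; pos2(id77) recv 70: drop
Round 5: pos2(id77) recv 77: ELECTED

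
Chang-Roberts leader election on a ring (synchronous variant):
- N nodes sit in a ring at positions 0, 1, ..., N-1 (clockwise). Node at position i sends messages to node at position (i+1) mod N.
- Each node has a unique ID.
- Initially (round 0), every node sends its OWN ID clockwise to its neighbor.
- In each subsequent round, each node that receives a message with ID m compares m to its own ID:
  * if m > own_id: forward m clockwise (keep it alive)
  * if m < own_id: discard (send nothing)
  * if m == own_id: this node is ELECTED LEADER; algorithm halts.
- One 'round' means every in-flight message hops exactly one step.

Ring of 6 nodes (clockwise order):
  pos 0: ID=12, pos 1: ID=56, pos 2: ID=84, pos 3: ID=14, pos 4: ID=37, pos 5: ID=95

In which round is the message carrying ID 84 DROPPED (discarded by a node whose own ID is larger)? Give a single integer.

Answer: 3

Derivation:
Round 1: pos1(id56) recv 12: drop; pos2(id84) recv 56: drop; pos3(id14) recv 84: fwd; pos4(id37) recv 14: drop; pos5(id95) recv 37: drop; pos0(id12) recv 95: fwd
Round 2: pos4(id37) recv 84: fwd; pos1(id56) recv 95: fwd
Round 3: pos5(id95) recv 84: drop; pos2(id84) recv 95: fwd
Round 4: pos3(id14) recv 95: fwd
Round 5: pos4(id37) recv 95: fwd
Round 6: pos5(id95) recv 95: ELECTED
Message ID 84 originates at pos 2; dropped at pos 5 in round 3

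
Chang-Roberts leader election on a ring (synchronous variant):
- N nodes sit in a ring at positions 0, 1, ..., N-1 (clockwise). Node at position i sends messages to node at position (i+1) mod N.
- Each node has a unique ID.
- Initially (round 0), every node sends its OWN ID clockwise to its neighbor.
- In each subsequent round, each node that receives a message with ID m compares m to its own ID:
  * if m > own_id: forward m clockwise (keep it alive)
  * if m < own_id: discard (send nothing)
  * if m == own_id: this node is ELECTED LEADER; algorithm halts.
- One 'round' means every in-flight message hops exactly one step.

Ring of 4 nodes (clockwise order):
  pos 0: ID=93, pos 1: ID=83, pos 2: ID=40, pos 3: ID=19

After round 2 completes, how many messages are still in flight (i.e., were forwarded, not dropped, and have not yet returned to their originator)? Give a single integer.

Answer: 2

Derivation:
Round 1: pos1(id83) recv 93: fwd; pos2(id40) recv 83: fwd; pos3(id19) recv 40: fwd; pos0(id93) recv 19: drop
Round 2: pos2(id40) recv 93: fwd; pos3(id19) recv 83: fwd; pos0(id93) recv 40: drop
After round 2: 2 messages still in flight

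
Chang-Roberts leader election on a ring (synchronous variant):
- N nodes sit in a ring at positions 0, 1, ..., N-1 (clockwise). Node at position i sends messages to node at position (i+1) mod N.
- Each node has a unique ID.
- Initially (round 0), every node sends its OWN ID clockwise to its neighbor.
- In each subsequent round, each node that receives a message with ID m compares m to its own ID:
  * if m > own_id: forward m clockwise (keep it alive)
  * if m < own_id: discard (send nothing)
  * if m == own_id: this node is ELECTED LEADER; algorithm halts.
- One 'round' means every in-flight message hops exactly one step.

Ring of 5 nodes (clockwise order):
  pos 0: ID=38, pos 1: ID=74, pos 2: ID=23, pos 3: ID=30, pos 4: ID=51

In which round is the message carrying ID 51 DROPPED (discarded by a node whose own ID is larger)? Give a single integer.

Round 1: pos1(id74) recv 38: drop; pos2(id23) recv 74: fwd; pos3(id30) recv 23: drop; pos4(id51) recv 30: drop; pos0(id38) recv 51: fwd
Round 2: pos3(id30) recv 74: fwd; pos1(id74) recv 51: drop
Round 3: pos4(id51) recv 74: fwd
Round 4: pos0(id38) recv 74: fwd
Round 5: pos1(id74) recv 74: ELECTED
Message ID 51 originates at pos 4; dropped at pos 1 in round 2

Answer: 2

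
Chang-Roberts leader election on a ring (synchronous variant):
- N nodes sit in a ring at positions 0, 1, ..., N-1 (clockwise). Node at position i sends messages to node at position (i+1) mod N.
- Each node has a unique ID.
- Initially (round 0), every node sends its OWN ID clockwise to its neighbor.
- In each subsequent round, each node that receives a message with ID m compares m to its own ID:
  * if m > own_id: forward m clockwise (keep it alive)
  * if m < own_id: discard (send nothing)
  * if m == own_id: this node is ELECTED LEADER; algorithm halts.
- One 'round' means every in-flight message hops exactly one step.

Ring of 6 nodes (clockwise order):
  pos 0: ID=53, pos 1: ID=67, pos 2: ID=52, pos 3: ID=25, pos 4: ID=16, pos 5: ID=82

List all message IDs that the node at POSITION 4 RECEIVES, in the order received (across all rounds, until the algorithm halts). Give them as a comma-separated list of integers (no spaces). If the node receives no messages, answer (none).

Round 1: pos1(id67) recv 53: drop; pos2(id52) recv 67: fwd; pos3(id25) recv 52: fwd; pos4(id16) recv 25: fwd; pos5(id82) recv 16: drop; pos0(id53) recv 82: fwd
Round 2: pos3(id25) recv 67: fwd; pos4(id16) recv 52: fwd; pos5(id82) recv 25: drop; pos1(id67) recv 82: fwd
Round 3: pos4(id16) recv 67: fwd; pos5(id82) recv 52: drop; pos2(id52) recv 82: fwd
Round 4: pos5(id82) recv 67: drop; pos3(id25) recv 82: fwd
Round 5: pos4(id16) recv 82: fwd
Round 6: pos5(id82) recv 82: ELECTED

Answer: 25,52,67,82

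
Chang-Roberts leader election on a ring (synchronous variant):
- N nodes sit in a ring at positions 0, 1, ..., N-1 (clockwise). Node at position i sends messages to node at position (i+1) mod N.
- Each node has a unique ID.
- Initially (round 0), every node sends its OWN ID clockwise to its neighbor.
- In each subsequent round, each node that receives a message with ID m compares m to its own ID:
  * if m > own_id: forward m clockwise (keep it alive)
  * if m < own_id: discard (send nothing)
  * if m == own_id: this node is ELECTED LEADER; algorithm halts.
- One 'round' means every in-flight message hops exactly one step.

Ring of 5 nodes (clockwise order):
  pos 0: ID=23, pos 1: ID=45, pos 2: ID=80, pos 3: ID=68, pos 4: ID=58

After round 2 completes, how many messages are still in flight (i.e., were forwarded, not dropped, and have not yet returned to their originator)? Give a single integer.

Answer: 3

Derivation:
Round 1: pos1(id45) recv 23: drop; pos2(id80) recv 45: drop; pos3(id68) recv 80: fwd; pos4(id58) recv 68: fwd; pos0(id23) recv 58: fwd
Round 2: pos4(id58) recv 80: fwd; pos0(id23) recv 68: fwd; pos1(id45) recv 58: fwd
After round 2: 3 messages still in flight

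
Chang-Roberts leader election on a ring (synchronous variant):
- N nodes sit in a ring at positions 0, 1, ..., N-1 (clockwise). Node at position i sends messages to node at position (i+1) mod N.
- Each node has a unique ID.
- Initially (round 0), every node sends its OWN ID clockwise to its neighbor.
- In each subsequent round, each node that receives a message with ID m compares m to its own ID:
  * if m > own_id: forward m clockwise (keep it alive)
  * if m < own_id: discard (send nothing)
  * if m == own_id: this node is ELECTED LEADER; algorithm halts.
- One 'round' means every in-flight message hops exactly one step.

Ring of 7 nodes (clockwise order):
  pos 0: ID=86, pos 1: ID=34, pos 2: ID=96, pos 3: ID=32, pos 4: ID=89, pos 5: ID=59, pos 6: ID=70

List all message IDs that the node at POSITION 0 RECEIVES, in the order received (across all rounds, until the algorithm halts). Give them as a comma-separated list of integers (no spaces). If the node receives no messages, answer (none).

Round 1: pos1(id34) recv 86: fwd; pos2(id96) recv 34: drop; pos3(id32) recv 96: fwd; pos4(id89) recv 32: drop; pos5(id59) recv 89: fwd; pos6(id70) recv 59: drop; pos0(id86) recv 70: drop
Round 2: pos2(id96) recv 86: drop; pos4(id89) recv 96: fwd; pos6(id70) recv 89: fwd
Round 3: pos5(id59) recv 96: fwd; pos0(id86) recv 89: fwd
Round 4: pos6(id70) recv 96: fwd; pos1(id34) recv 89: fwd
Round 5: pos0(id86) recv 96: fwd; pos2(id96) recv 89: drop
Round 6: pos1(id34) recv 96: fwd
Round 7: pos2(id96) recv 96: ELECTED

Answer: 70,89,96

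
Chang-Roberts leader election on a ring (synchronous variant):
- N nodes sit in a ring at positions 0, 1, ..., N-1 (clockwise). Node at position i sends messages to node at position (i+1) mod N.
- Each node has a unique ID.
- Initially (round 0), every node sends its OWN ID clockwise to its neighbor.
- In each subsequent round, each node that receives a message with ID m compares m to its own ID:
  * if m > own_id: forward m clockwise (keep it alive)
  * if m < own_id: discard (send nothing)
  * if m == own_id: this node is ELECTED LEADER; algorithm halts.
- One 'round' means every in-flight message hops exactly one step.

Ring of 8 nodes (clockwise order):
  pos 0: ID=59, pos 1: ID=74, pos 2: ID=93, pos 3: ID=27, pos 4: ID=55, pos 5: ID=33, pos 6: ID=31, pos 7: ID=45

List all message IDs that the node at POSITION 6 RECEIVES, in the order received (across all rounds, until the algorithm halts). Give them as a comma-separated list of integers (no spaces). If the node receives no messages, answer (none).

Round 1: pos1(id74) recv 59: drop; pos2(id93) recv 74: drop; pos3(id27) recv 93: fwd; pos4(id55) recv 27: drop; pos5(id33) recv 55: fwd; pos6(id31) recv 33: fwd; pos7(id45) recv 31: drop; pos0(id59) recv 45: drop
Round 2: pos4(id55) recv 93: fwd; pos6(id31) recv 55: fwd; pos7(id45) recv 33: drop
Round 3: pos5(id33) recv 93: fwd; pos7(id45) recv 55: fwd
Round 4: pos6(id31) recv 93: fwd; pos0(id59) recv 55: drop
Round 5: pos7(id45) recv 93: fwd
Round 6: pos0(id59) recv 93: fwd
Round 7: pos1(id74) recv 93: fwd
Round 8: pos2(id93) recv 93: ELECTED

Answer: 33,55,93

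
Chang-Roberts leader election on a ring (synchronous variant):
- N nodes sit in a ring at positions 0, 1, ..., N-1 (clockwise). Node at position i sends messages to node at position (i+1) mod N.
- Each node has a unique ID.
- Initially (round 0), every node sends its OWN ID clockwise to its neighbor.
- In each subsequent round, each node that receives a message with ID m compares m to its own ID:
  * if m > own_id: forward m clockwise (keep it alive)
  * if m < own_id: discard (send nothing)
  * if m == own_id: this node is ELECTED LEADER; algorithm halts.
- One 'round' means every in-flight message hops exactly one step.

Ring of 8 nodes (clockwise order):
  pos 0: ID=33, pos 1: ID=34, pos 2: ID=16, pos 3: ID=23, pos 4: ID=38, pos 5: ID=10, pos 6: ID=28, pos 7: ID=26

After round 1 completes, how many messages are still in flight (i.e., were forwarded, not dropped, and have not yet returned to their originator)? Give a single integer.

Round 1: pos1(id34) recv 33: drop; pos2(id16) recv 34: fwd; pos3(id23) recv 16: drop; pos4(id38) recv 23: drop; pos5(id10) recv 38: fwd; pos6(id28) recv 10: drop; pos7(id26) recv 28: fwd; pos0(id33) recv 26: drop
After round 1: 3 messages still in flight

Answer: 3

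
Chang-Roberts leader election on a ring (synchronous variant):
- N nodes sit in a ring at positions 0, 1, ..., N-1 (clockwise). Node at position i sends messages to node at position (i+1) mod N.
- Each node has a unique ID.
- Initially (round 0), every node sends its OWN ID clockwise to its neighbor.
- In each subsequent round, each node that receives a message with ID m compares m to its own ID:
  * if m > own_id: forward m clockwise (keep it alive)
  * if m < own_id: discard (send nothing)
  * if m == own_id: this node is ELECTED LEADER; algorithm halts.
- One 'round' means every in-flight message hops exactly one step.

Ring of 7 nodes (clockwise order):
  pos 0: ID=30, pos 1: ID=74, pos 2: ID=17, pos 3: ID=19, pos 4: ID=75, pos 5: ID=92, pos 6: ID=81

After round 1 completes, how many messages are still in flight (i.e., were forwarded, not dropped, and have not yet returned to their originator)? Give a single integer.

Round 1: pos1(id74) recv 30: drop; pos2(id17) recv 74: fwd; pos3(id19) recv 17: drop; pos4(id75) recv 19: drop; pos5(id92) recv 75: drop; pos6(id81) recv 92: fwd; pos0(id30) recv 81: fwd
After round 1: 3 messages still in flight

Answer: 3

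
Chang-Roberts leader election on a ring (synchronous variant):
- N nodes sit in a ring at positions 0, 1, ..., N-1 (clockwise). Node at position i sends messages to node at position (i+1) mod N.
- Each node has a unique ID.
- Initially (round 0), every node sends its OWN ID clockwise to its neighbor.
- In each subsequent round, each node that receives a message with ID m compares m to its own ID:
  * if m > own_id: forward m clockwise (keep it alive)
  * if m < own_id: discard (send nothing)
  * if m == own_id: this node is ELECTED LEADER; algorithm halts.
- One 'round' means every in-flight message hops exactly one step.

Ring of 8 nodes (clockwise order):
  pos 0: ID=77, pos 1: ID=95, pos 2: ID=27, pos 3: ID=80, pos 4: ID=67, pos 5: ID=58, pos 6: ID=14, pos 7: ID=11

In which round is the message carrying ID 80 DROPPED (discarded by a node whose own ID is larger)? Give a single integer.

Round 1: pos1(id95) recv 77: drop; pos2(id27) recv 95: fwd; pos3(id80) recv 27: drop; pos4(id67) recv 80: fwd; pos5(id58) recv 67: fwd; pos6(id14) recv 58: fwd; pos7(id11) recv 14: fwd; pos0(id77) recv 11: drop
Round 2: pos3(id80) recv 95: fwd; pos5(id58) recv 80: fwd; pos6(id14) recv 67: fwd; pos7(id11) recv 58: fwd; pos0(id77) recv 14: drop
Round 3: pos4(id67) recv 95: fwd; pos6(id14) recv 80: fwd; pos7(id11) recv 67: fwd; pos0(id77) recv 58: drop
Round 4: pos5(id58) recv 95: fwd; pos7(id11) recv 80: fwd; pos0(id77) recv 67: drop
Round 5: pos6(id14) recv 95: fwd; pos0(id77) recv 80: fwd
Round 6: pos7(id11) recv 95: fwd; pos1(id95) recv 80: drop
Round 7: pos0(id77) recv 95: fwd
Round 8: pos1(id95) recv 95: ELECTED
Message ID 80 originates at pos 3; dropped at pos 1 in round 6

Answer: 6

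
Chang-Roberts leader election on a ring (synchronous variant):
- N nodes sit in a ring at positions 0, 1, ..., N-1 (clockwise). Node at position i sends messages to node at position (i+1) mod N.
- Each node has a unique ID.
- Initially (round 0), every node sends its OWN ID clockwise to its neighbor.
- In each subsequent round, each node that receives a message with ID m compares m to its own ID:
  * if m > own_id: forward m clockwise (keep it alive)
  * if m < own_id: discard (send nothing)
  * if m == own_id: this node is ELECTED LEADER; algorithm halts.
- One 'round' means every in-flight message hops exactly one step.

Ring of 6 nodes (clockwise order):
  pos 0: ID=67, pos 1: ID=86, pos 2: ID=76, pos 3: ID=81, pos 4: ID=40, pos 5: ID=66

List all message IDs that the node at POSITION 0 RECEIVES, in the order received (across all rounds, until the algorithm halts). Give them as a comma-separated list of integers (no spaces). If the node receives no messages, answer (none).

Answer: 66,81,86

Derivation:
Round 1: pos1(id86) recv 67: drop; pos2(id76) recv 86: fwd; pos3(id81) recv 76: drop; pos4(id40) recv 81: fwd; pos5(id66) recv 40: drop; pos0(id67) recv 66: drop
Round 2: pos3(id81) recv 86: fwd; pos5(id66) recv 81: fwd
Round 3: pos4(id40) recv 86: fwd; pos0(id67) recv 81: fwd
Round 4: pos5(id66) recv 86: fwd; pos1(id86) recv 81: drop
Round 5: pos0(id67) recv 86: fwd
Round 6: pos1(id86) recv 86: ELECTED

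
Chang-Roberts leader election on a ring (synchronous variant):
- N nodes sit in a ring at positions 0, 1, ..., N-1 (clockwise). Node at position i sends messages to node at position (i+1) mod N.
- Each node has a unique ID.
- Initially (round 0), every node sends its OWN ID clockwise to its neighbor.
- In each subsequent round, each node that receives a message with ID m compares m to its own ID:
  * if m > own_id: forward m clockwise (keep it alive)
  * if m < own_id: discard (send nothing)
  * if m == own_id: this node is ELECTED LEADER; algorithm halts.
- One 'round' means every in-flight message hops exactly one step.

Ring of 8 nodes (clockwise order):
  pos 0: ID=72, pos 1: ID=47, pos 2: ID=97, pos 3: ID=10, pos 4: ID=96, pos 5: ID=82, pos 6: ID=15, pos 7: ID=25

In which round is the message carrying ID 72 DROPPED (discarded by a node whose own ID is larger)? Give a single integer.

Answer: 2

Derivation:
Round 1: pos1(id47) recv 72: fwd; pos2(id97) recv 47: drop; pos3(id10) recv 97: fwd; pos4(id96) recv 10: drop; pos5(id82) recv 96: fwd; pos6(id15) recv 82: fwd; pos7(id25) recv 15: drop; pos0(id72) recv 25: drop
Round 2: pos2(id97) recv 72: drop; pos4(id96) recv 97: fwd; pos6(id15) recv 96: fwd; pos7(id25) recv 82: fwd
Round 3: pos5(id82) recv 97: fwd; pos7(id25) recv 96: fwd; pos0(id72) recv 82: fwd
Round 4: pos6(id15) recv 97: fwd; pos0(id72) recv 96: fwd; pos1(id47) recv 82: fwd
Round 5: pos7(id25) recv 97: fwd; pos1(id47) recv 96: fwd; pos2(id97) recv 82: drop
Round 6: pos0(id72) recv 97: fwd; pos2(id97) recv 96: drop
Round 7: pos1(id47) recv 97: fwd
Round 8: pos2(id97) recv 97: ELECTED
Message ID 72 originates at pos 0; dropped at pos 2 in round 2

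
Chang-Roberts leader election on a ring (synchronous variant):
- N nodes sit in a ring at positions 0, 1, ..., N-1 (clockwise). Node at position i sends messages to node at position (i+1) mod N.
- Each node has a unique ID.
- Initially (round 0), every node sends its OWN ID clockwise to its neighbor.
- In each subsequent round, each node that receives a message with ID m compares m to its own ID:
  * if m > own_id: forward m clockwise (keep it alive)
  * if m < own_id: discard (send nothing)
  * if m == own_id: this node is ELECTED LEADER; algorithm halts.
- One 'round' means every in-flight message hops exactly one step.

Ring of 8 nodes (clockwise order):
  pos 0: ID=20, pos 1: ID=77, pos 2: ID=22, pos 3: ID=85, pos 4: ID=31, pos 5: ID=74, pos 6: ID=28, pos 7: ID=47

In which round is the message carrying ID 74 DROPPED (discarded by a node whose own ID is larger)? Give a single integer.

Round 1: pos1(id77) recv 20: drop; pos2(id22) recv 77: fwd; pos3(id85) recv 22: drop; pos4(id31) recv 85: fwd; pos5(id74) recv 31: drop; pos6(id28) recv 74: fwd; pos7(id47) recv 28: drop; pos0(id20) recv 47: fwd
Round 2: pos3(id85) recv 77: drop; pos5(id74) recv 85: fwd; pos7(id47) recv 74: fwd; pos1(id77) recv 47: drop
Round 3: pos6(id28) recv 85: fwd; pos0(id20) recv 74: fwd
Round 4: pos7(id47) recv 85: fwd; pos1(id77) recv 74: drop
Round 5: pos0(id20) recv 85: fwd
Round 6: pos1(id77) recv 85: fwd
Round 7: pos2(id22) recv 85: fwd
Round 8: pos3(id85) recv 85: ELECTED
Message ID 74 originates at pos 5; dropped at pos 1 in round 4

Answer: 4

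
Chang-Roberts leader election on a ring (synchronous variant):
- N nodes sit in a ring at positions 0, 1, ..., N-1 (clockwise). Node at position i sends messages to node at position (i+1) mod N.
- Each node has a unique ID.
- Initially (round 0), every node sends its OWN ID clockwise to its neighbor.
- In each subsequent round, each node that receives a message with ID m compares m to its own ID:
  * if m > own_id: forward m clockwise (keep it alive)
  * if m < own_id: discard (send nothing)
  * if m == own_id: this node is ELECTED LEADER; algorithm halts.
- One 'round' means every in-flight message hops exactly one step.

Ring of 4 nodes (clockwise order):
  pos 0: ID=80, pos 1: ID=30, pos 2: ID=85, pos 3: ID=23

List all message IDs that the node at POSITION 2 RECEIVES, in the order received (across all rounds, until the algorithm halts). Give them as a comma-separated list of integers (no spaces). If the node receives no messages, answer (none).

Round 1: pos1(id30) recv 80: fwd; pos2(id85) recv 30: drop; pos3(id23) recv 85: fwd; pos0(id80) recv 23: drop
Round 2: pos2(id85) recv 80: drop; pos0(id80) recv 85: fwd
Round 3: pos1(id30) recv 85: fwd
Round 4: pos2(id85) recv 85: ELECTED

Answer: 30,80,85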